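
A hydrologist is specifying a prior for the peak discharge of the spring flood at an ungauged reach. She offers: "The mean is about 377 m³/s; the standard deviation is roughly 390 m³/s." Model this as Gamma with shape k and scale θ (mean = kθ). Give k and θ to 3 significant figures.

For Gamma(k, scale θ): mean = kθ, variance = kθ², so CV = 1/√k.
CV = SD/mean = 390/377 = 1.034, hence k = 1/CV² = 0.934.
Then θ = mean/k = 377/0.934 = 403.

k ≈ 0.934, θ ≈ 403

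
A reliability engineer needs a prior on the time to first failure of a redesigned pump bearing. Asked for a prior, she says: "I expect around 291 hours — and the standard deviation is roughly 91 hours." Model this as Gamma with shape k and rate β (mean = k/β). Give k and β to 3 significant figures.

For Gamma(k, rate β): mean = k/β, variance = k/β², so CV = 1/√k.
CV = SD/mean = 91/291 = 0.3127, hence k = 1/CV² = 10.2.
Then β = k/mean = 10.2/291 = 0.0351.

k ≈ 10.2, β ≈ 0.0351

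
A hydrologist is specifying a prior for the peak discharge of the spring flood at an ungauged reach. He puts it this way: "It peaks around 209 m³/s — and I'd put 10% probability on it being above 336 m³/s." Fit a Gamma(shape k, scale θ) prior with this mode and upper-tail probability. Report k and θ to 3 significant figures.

Gamma(k,θ) with k>1 has mode (k−1)θ, so θ = 209/(k−1).
Need P(X < 336) = 0.9 with θ tied to k this way. Start at k = 2, θ = 209: P(X<336) ≈ 0.478.
Too low — raise k to concentrate. Iterating converges to k ≈ 9.34.
Then θ = 209/(9.34−1) ≈ 25.1.

k ≈ 9.34, θ ≈ 25.1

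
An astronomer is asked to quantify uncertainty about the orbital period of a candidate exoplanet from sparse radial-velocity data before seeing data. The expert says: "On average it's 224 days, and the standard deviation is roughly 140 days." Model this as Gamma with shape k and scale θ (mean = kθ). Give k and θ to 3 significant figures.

For Gamma(k, scale θ): mean = kθ, variance = kθ², so CV = 1/√k.
CV = SD/mean = 140/224 = 0.625, hence k = 1/CV² = 2.56.
Then θ = mean/k = 224/2.56 = 87.5.

k ≈ 2.56, θ ≈ 87.5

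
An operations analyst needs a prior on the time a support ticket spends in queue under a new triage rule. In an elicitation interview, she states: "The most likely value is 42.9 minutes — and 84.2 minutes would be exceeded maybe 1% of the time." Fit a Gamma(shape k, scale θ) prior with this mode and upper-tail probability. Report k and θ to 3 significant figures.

Gamma(k,θ) with k>1 has mode (k−1)θ, so θ = 42.9/(k−1).
Need P(X < 84.2) = 0.99 with θ tied to k this way. Start at k = 2, θ = 42.9: P(X<84.2) ≈ 0.584.
Too low — raise k to concentrate. Iterating converges to k ≈ 11.8.
Then θ = 42.9/(11.8−1) ≈ 3.96.

k ≈ 11.8, θ ≈ 3.96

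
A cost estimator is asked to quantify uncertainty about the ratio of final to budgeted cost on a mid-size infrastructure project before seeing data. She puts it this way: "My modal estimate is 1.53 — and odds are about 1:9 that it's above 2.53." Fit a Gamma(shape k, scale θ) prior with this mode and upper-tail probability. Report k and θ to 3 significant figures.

Gamma(k,θ) with k>1 has mode (k−1)θ, so θ = 1.53/(k−1).
Need P(X < 2.53) = 0.9 with θ tied to k this way. Start at k = 2, θ = 1.53: P(X<2.53) ≈ 0.492.
Too low — raise k to concentrate. Iterating converges to k ≈ 8.46.
Then θ = 1.53/(8.46−1) ≈ 0.205.

k ≈ 8.46, θ ≈ 0.205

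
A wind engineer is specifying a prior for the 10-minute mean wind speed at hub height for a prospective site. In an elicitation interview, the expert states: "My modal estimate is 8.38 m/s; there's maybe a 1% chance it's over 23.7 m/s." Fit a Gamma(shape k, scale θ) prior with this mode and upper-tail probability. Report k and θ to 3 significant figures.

Gamma(k,θ) with k>1 has mode (k−1)θ, so θ = 8.38/(k−1).
Need P(X < 23.7) = 0.99 with θ tied to k this way. Start at k = 2, θ = 8.38: P(X<23.7) ≈ 0.774.
Too low — raise k to concentrate. Iterating converges to k ≈ 5.22.
Then θ = 8.38/(5.22−1) ≈ 1.98.

k ≈ 5.22, θ ≈ 1.98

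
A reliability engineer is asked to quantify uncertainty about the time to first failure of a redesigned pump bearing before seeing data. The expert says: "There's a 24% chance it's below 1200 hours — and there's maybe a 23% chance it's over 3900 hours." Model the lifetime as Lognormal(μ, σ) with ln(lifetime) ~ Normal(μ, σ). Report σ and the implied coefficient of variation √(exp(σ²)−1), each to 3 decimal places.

σ ≈ 0.816, CV ≈ 0.972

If T ~ Lognormal(μ,σ) then ln T ~ Normal(μ,σ), so the p-quantile of ln T is μ + z_p·σ.
ln(1200) = 7.09 and ln(3900) = 8.269; z_{0.24} = -0.7063, z_{0.77} = 0.7388.
σ = (8.269 − 7.09)/(0.7388 − (-0.7063)) = 0.816.
μ = 7.09 − (-0.7063)·0.816 = 7.666.
CV = √(exp(σ²)−1) = √(exp(0.6652)−1) = 0.972.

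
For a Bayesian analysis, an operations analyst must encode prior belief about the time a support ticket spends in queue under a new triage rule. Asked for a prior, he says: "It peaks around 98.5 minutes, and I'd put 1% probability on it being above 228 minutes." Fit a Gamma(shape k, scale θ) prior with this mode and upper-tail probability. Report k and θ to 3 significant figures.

Gamma(k,θ) with k>1 has mode (k−1)θ, so θ = 98.5/(k−1).
Need P(X < 228) = 0.99 with θ tied to k this way. Start at k = 2, θ = 98.5: P(X<228) ≈ 0.673.
Too low — raise k to concentrate. Iterating converges to k ≈ 7.77.
Then θ = 98.5/(7.77−1) ≈ 14.5.

k ≈ 7.77, θ ≈ 14.5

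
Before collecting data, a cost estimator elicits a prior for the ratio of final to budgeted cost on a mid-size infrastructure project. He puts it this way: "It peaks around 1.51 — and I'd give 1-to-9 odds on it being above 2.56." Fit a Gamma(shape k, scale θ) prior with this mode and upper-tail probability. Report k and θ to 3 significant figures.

Gamma(k,θ) with k>1 has mode (k−1)θ, so θ = 1.51/(k−1).
Need P(X < 2.56) = 0.9 with θ tied to k this way. Start at k = 2, θ = 1.51: P(X<2.56) ≈ 0.505.
Too low — raise k to concentrate. Iterating converges to k ≈ 7.79.
Then θ = 1.51/(7.79−1) ≈ 0.222.

k ≈ 7.79, θ ≈ 0.222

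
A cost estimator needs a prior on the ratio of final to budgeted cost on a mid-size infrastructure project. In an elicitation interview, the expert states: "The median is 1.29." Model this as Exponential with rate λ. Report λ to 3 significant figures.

λ ≈ 0.537

Exponential median = ln 2 / λ, so λ = ln 2 / 1.29 = 0.537.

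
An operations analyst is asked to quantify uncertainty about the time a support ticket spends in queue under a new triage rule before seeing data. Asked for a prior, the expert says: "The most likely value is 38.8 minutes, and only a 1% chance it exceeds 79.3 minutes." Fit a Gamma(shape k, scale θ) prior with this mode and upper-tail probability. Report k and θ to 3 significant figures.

Gamma(k,θ) with k>1 has mode (k−1)θ, so θ = 38.8/(k−1).
Need P(X < 79.3) = 0.99 with θ tied to k this way. Start at k = 2, θ = 38.8: P(X<79.3) ≈ 0.606.
Too low — raise k to concentrate. Iterating converges to k ≈ 10.6.
Then θ = 38.8/(10.6−1) ≈ 4.05.

k ≈ 10.6, θ ≈ 4.05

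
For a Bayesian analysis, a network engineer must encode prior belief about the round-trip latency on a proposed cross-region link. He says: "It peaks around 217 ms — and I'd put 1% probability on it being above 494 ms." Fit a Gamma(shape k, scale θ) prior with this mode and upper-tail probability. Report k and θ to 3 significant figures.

k ≈ 8.07, θ ≈ 30.7

Gamma(k,θ) with k>1 has mode (k−1)θ, so θ = 217/(k−1).
Need P(X < 494) = 0.99 with θ tied to k this way. Start at k = 2, θ = 217: P(X<494) ≈ 0.664.
Too low — raise k to concentrate. Iterating converges to k ≈ 8.07.
Then θ = 217/(8.07−1) ≈ 30.7.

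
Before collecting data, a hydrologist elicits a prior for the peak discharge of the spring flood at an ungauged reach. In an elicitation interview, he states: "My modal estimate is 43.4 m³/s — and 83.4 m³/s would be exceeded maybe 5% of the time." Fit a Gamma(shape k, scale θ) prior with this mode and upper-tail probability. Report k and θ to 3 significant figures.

Gamma(k,θ) with k>1 has mode (k−1)θ, so θ = 43.4/(k−1).
Need P(X < 83.4) = 0.95 with θ tied to k this way. Start at k = 2, θ = 43.4: P(X<83.4) ≈ 0.572.
Too low — raise k to concentrate. Iterating converges to k ≈ 7.51.
Then θ = 43.4/(7.51−1) ≈ 6.67.

k ≈ 7.51, θ ≈ 6.67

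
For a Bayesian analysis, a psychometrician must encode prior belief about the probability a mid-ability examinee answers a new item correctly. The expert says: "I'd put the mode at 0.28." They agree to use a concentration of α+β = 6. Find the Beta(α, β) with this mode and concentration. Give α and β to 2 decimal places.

For α,β > 1 the Beta mode is (α−1)/(α+β−2). With α+β = 6, the mode is (α−1)/4.
Set (α−1)/4 = 0.28 → α = 1 + 0.28·4 = 2.12.
β = 6 − α = 3.88.

α = 2.12, β = 3.88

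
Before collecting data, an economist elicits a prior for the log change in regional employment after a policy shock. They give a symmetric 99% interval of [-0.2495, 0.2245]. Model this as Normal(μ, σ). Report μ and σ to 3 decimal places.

A symmetric 99% interval runs μ ± z·σ with z = 2.576.
Half-width = 0.237, so σ = 0.237/2.576 = 0.092.
μ is the interval midpoint, -0.013.

μ = -0.013, σ = 0.092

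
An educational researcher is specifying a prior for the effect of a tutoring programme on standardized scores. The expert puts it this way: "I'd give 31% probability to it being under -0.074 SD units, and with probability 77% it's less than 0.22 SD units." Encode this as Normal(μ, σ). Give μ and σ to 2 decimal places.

μ = 0.04, σ = 0.24

For Normal(μ,σ), the p-quantile is μ + z_p·σ. Here z_{0.31} = -0.4959, z_{0.77} = 0.7388.
So -0.074 = μ − 0.4959σ and 0.22 = μ + 0.7388σ.
Subtracting: σ = (0.22 − -0.074)/(0.7388 − (-0.4959)) = 0.24.
Then μ = -0.074 − (-0.4959)·0.24 = 0.04.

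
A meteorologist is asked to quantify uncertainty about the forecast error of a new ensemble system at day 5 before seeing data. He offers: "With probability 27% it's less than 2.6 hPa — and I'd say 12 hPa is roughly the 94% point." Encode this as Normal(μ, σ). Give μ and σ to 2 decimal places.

For Normal(μ,σ), the p-quantile is μ + z_p·σ. Here z_{0.27} = -0.6128, z_{0.94} = 1.555.
So 2.6 = μ − 0.6128σ and 12 = μ + 1.555σ.
Subtracting: σ = (12 − 2.6)/(1.555 − (-0.6128)) = 4.34.
Then μ = 2.6 − (-0.6128)·4.34 = 5.26.

μ = 5.26, σ = 4.34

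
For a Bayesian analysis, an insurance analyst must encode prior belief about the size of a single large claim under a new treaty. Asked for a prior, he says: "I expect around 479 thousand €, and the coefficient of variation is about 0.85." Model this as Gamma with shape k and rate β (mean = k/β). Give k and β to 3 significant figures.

For Gamma(k, rate β): mean = k/β, variance = k/β², so CV = 1/√k.
CV = 0.85, hence k = 1/CV² = 1.38.
Then β = k/mean = 1.38/479 = 0.00289.

k ≈ 1.38, β ≈ 0.00289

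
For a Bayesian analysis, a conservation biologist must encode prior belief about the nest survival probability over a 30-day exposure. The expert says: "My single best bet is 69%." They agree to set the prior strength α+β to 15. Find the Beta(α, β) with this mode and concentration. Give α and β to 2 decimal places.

For α,β > 1 the Beta mode is (α−1)/(α+β−2). With α+β = 15, the mode is (α−1)/13.
Set (α−1)/13 = 0.69 → α = 1 + 0.69·13 = 9.97.
β = 15 − α = 5.03.

α = 9.97, β = 5.03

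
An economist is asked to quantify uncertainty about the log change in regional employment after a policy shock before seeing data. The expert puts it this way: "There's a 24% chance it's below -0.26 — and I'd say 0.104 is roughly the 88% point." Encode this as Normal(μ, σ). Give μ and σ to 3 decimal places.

For Normal(μ,σ), the p-quantile is μ + z_p·σ. Here z_{0.24} = -0.7063, z_{0.88} = 1.175.
So -0.26 = μ − 0.7063σ and 0.104 = μ + 1.175σ.
Subtracting: σ = (0.104 − -0.26)/(1.175 − (-0.7063)) = 0.193.
Then μ = -0.26 − (-0.7063)·0.193 = -0.123.

μ = -0.123, σ = 0.193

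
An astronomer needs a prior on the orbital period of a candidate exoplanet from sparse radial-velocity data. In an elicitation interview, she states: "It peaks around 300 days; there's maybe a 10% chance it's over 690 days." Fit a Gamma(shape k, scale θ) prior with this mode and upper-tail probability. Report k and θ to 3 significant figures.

k ≈ 3.77, θ ≈ 108

Gamma(k,θ) with k>1 has mode (k−1)θ, so θ = 300/(k−1).
Need P(X < 690) = 0.9 with θ tied to k this way. Start at k = 2, θ = 300: P(X<690) ≈ 0.669.
Too low — raise k to concentrate. Iterating converges to k ≈ 3.77.
Then θ = 300/(3.77−1) ≈ 108.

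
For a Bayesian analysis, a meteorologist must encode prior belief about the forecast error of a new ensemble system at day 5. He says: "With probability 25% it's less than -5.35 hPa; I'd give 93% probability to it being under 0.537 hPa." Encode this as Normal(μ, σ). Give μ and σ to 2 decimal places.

μ = -3.50, σ = 2.74

For Normal(μ,σ), the p-quantile is μ + z_p·σ. Here z_{0.25} = -0.6745, z_{0.93} = 1.476.
So -5.35 = μ − 0.6745σ and 0.537 = μ + 1.476σ.
Subtracting: σ = (0.537 − -5.35)/(1.476 − (-0.6745)) = 2.74.
Then μ = -5.35 − (-0.6745)·2.74 = -3.50.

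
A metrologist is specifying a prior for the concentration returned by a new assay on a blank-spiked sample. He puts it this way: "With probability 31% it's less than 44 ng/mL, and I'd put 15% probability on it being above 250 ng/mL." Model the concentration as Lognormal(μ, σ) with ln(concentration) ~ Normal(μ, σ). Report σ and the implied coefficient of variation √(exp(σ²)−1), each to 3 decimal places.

σ ≈ 1.134, CV ≈ 1.618

If T ~ Lognormal(μ,σ) then ln T ~ Normal(μ,σ), so the p-quantile of ln T is μ + z_p·σ.
ln(44) = 3.784 and ln(250) = 5.521; z_{0.31} = -0.4959, z_{0.85} = 1.036.
σ = (5.521 − 3.784)/(1.036 − (-0.4959)) = 1.134.
μ = 3.784 − (-0.4959)·1.134 = 4.346.
CV = √(exp(σ²)−1) = √(exp(1.2855)−1) = 1.618.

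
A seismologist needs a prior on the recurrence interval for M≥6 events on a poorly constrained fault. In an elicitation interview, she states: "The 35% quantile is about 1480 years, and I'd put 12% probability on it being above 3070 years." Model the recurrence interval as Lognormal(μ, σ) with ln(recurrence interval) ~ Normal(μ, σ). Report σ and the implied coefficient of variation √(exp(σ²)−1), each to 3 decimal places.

If T ~ Lognormal(μ,σ) then ln T ~ Normal(μ,σ), so the p-quantile of ln T is μ + z_p·σ.
ln(1480) = 7.3 and ln(3070) = 8.029; z_{0.35} = -0.3853, z_{0.88} = 1.175.
σ = (8.029 − 7.3)/(1.175 − (-0.3853)) = 0.468.
μ = 7.3 − (-0.3853)·0.468 = 7.480.
CV = √(exp(σ²)−1) = √(exp(0.2187)−1) = 0.494.

σ ≈ 0.468, CV ≈ 0.494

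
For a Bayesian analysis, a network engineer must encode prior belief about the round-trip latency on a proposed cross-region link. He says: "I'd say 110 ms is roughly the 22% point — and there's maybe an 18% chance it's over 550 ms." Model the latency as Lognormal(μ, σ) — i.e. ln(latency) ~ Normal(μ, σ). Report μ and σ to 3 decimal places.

If T ~ Lognormal(μ,σ) then ln T ~ Normal(μ,σ), so the p-quantile of ln T is μ + z_p·σ.
ln(110) = 4.7 and ln(550) = 6.31; z_{0.22} = -0.7722, z_{0.82} = 0.9154.
σ = (6.31 − 4.7)/(0.9154 − (-0.7722)) = 0.954.
μ = 4.7 − (-0.7722)·0.954 = 5.437.

μ ≈ 5.437, σ ≈ 0.954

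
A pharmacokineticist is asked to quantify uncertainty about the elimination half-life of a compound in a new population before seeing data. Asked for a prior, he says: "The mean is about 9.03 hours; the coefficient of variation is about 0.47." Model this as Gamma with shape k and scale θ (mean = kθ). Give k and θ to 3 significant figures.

k ≈ 4.53, θ ≈ 1.99

For Gamma(k, scale θ): mean = kθ, variance = kθ², so CV = 1/√k.
CV = 0.47, hence k = 1/CV² = 4.53.
Then θ = mean/k = 9.03/4.53 = 1.99.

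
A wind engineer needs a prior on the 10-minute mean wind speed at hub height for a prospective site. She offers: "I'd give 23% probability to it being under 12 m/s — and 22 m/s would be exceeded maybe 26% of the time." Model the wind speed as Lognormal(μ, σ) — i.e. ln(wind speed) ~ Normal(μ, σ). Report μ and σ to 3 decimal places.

If T ~ Lognormal(μ,σ) then ln T ~ Normal(μ,σ), so the p-quantile of ln T is μ + z_p·σ.
ln(12) = 2.485 and ln(22) = 3.091; z_{0.23} = -0.7388, z_{0.74} = 0.6433.
σ = (3.091 − 2.485)/(0.6433 − (-0.7388)) = 0.439.
μ = 2.485 − (-0.7388)·0.439 = 2.809.

μ ≈ 2.809, σ ≈ 0.439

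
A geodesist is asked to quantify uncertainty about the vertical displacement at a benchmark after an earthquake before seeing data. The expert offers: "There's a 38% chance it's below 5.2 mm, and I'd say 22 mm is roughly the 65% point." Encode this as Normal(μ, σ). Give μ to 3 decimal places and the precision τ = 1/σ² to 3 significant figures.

The p-quantile of Normal(μ,σ) is μ + z_p·σ, with z_{0.38} = -0.3055 and z_{0.65} = 0.3853.
Eliminate σ: μ = (z₂·x₁ − z₁·x₂)/(z₂ − z₁) = (0.3853·5.2 − (-0.3055)·22)/0.6908 = 12.629.
Then σ = (x₂ − x₁)/(z₂ − z₁) = (22 − 5.2)/0.6908 = 24.320.
Precision τ = 1/σ² = 1/24.32² = 0.00169.

μ = 12.629, τ = 0.00169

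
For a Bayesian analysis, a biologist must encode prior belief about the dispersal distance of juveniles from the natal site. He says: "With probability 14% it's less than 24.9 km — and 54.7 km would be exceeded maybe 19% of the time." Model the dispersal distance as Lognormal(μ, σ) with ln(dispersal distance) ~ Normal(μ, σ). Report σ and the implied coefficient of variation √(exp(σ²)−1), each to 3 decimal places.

σ ≈ 0.402, CV ≈ 0.419

If T ~ Lognormal(μ,σ) then ln T ~ Normal(μ,σ), so the p-quantile of ln T is μ + z_p·σ.
ln(24.9) = 3.215 and ln(54.7) = 4.002; z_{0.14} = -1.08, z_{0.81} = 0.8779.
σ = (4.002 − 3.215)/(0.8779 − (-1.08)) = 0.402.
μ = 3.215 − (-1.08)·0.402 = 3.649.
CV = √(exp(σ²)−1) = √(exp(0.1615)−1) = 0.419.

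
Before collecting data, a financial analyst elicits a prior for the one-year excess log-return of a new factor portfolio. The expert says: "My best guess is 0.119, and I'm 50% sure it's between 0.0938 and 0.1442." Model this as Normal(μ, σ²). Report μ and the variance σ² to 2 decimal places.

A symmetric 50% interval runs μ ± z·σ with z = 0.6745.
Half-width = 0.0252, so σ = 0.0252/0.6745 = 0.037 and σ² = 0.00.
μ is the stated best guess, 0.12.

μ = 0.12, σ² = 0.00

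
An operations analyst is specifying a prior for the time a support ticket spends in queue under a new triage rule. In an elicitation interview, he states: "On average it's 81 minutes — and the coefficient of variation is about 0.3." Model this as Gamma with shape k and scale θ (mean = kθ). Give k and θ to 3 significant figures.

For Gamma(k, scale θ): mean = kθ, variance = kθ², so CV = 1/√k.
CV = 0.3, hence k = 1/CV² = 11.1.
Then θ = mean/k = 81/11.1 = 7.29.

k ≈ 11.1, θ ≈ 7.29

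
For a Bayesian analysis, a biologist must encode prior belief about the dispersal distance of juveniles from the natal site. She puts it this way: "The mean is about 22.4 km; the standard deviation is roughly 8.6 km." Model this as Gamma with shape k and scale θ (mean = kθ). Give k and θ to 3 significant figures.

For Gamma(k, scale θ): mean = kθ, variance = kθ², so CV = 1/√k.
CV = SD/mean = 8.6/22.4 = 0.3839, hence k = 1/CV² = 6.78.
Then θ = mean/k = 22.4/6.78 = 3.3.

k ≈ 6.78, θ ≈ 3.3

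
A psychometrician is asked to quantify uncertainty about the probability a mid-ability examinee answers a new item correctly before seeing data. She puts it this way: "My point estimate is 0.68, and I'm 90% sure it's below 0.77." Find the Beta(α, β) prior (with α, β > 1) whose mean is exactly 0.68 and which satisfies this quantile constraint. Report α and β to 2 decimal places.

α ≈ 28.42, β ≈ 13.37

With mean 0.68 fixed, write α = 0.68s, β = 0.32s where s = α+β.
Need P(θ < 0.77) = 0.9 under Beta(0.68s, 0.32s). Normal approximation: (q−m)/√(m(1−m)/s) ≈ z_{0.9} = 1.28, so s ≈ 0.68·0.32·(1.28)²/(0.77−0.68)² = 44.1.
At s = 44.1: P(θ<0.77) ≈ 0.906. Adjusting to match 0.9 gives s ≈ 41.80.
So α = 0.68·41.80 ≈ 28.42, β = 0.32·41.80 ≈ 13.37.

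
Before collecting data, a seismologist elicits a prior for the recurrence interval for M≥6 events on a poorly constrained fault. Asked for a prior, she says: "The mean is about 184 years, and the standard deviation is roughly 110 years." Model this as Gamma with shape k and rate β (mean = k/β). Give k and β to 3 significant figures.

k ≈ 2.8, β ≈ 0.0152

For Gamma(k, rate β): mean = k/β, variance = k/β², so CV = 1/√k.
CV = SD/mean = 110/184 = 0.5978, hence k = 1/CV² = 2.8.
Then β = k/mean = 2.8/184 = 0.0152.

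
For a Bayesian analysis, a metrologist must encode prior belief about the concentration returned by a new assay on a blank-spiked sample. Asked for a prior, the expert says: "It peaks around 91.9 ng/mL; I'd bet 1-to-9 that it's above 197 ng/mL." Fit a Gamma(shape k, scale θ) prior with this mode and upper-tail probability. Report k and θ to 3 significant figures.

k ≈ 4.31, θ ≈ 27.8

Gamma(k,θ) with k>1 has mode (k−1)θ, so θ = 91.9/(k−1).
Need P(X < 197) = 0.9 with θ tied to k this way. Start at k = 2, θ = 91.9: P(X<197) ≈ 0.631.
Too low — raise k to concentrate. Iterating converges to k ≈ 4.31.
Then θ = 91.9/(4.31−1) ≈ 27.8.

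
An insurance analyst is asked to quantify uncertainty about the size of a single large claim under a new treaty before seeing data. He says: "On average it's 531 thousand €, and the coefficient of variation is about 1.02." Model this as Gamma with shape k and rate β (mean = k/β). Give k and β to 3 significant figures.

k ≈ 0.961, β ≈ 0.00181

For Gamma(k, rate β): mean = k/β, variance = k/β², so CV = 1/√k.
CV = 1.02, hence k = 1/CV² = 0.961.
Then β = k/mean = 0.961/531 = 0.00181.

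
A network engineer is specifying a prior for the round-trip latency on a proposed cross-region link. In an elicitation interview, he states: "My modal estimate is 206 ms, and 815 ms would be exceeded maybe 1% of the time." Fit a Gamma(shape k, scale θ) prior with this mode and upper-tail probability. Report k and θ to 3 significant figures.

k ≈ 3.22, θ ≈ 92.9

Gamma(k,θ) with k>1 has mode (k−1)θ, so θ = 206/(k−1).
Need P(X < 815) = 0.99 with θ tied to k this way. Start at k = 2, θ = 206: P(X<815) ≈ 0.905.
Too low — raise k to concentrate. Iterating converges to k ≈ 3.22.
Then θ = 206/(3.22−1) ≈ 92.9.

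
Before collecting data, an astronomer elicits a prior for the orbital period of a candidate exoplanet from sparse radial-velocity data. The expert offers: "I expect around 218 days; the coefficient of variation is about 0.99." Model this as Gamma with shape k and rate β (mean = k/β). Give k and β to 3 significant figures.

k ≈ 1.02, β ≈ 0.00468

For Gamma(k, rate β): mean = k/β, variance = k/β², so CV = 1/√k.
CV = 0.99, hence k = 1/CV² = 1.02.
Then β = k/mean = 1.02/218 = 0.00468.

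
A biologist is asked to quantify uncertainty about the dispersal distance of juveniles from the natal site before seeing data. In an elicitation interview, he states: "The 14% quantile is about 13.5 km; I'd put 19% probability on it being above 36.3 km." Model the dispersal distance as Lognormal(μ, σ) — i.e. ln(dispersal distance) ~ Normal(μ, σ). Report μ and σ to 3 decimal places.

μ ≈ 3.148, σ ≈ 0.505

If T ~ Lognormal(μ,σ) then ln T ~ Normal(μ,σ), so the p-quantile of ln T is μ + z_p·σ.
ln(13.5) = 2.603 and ln(36.3) = 3.592; z_{0.14} = -1.08, z_{0.81} = 0.8779.
σ = (3.592 − 2.603)/(0.8779 − (-1.08)) = 0.505.
μ = 2.603 − (-1.08)·0.505 = 3.148.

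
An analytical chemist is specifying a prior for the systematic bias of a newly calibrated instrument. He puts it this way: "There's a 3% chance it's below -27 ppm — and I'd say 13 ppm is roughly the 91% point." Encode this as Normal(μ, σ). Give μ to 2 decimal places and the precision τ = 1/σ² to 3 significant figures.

The p-quantile of Normal(μ,σ) is μ + z_p·σ, with z_{0.03} = -1.881 and z_{0.91} = 1.341.
Eliminate σ: μ = (z₂·x₁ − z₁·x₂)/(z₂ − z₁) = (1.341·-27 − (-1.881)·13)/3.222 = -3.65.
Then σ = (x₂ − x₁)/(z₂ − z₁) = (13 − -27)/3.222 = 12.42.
Precision τ = 1/σ² = 1/12.42² = 0.00649.

μ = -3.65, τ = 0.00649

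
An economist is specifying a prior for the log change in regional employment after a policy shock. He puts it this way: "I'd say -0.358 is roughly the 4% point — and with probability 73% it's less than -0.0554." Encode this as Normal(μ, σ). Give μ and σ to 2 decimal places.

μ = -0.13, σ = 0.13

For Normal(μ,σ), the p-quantile is μ + z_p·σ. Here z_{0.04} = -1.751, z_{0.73} = 0.6128.
So -0.358 = μ − 1.751σ and -0.0554 = μ + 0.6128σ.
Subtracting: σ = (-0.0554 − -0.358)/(0.6128 − (-1.751)) = 0.13.
Then μ = -0.358 − (-1.751)·0.13 = -0.13.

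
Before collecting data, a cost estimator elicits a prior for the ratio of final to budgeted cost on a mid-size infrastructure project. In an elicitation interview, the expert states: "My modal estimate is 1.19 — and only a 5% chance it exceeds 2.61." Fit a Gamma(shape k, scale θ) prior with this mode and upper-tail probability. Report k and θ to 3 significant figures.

Gamma(k,θ) with k>1 has mode (k−1)θ, so θ = 1.19/(k−1).
Need P(X < 2.61) = 0.95 with θ tied to k this way. Start at k = 2, θ = 1.19: P(X<2.61) ≈ 0.644.
Too low — raise k to concentrate. Iterating converges to k ≈ 5.46.
Then θ = 1.19/(5.46−1) ≈ 0.267.

k ≈ 5.46, θ ≈ 0.267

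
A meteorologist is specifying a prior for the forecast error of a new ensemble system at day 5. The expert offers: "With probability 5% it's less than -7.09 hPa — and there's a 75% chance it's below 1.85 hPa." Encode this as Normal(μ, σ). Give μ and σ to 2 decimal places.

The p-quantile of Normal(μ,σ) is μ + z_p·σ, with z_{0.05} = -1.645 and z_{0.75} = 0.6745.
Eliminate σ: μ = (z₂·x₁ − z₁·x₂)/(z₂ − z₁) = (0.6745·-7.09 − (-1.645)·1.85)/2.319 = -0.75.
Then σ = (x₂ − x₁)/(z₂ − z₁) = (1.85 − -7.09)/2.319 = 3.85.

μ = -0.75, σ = 3.85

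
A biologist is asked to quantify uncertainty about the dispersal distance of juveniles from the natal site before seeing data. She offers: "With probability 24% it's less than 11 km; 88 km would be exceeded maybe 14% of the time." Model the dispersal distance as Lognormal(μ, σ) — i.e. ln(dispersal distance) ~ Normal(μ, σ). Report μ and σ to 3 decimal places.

If T ~ Lognormal(μ,σ) then ln T ~ Normal(μ,σ), so the p-quantile of ln T is μ + z_p·σ.
ln(11) = 2.398 and ln(88) = 4.477; z_{0.24} = -0.7063, z_{0.86} = 1.08.
σ = (4.477 − 2.398)/(1.08 − (-0.7063)) = 1.164.
μ = 2.398 − (-0.7063)·1.164 = 3.220.

μ ≈ 3.220, σ ≈ 1.164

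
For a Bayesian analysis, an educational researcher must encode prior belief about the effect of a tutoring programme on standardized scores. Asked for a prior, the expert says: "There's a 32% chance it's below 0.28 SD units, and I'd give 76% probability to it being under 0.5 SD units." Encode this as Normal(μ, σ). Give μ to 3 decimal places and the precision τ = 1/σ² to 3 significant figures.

The p-quantile of Normal(μ,σ) is μ + z_p·σ, with z_{0.32} = -0.4677 and z_{0.76} = 0.7063.
Eliminate σ: μ = (z₂·x₁ − z₁·x₂)/(z₂ − z₁) = (0.7063·0.28 − (-0.4677)·0.5)/1.174 = 0.368.
Then σ = (x₂ − x₁)/(z₂ − z₁) = (0.5 − 0.28)/1.174 = 0.187.
Precision τ = 1/σ² = 1/0.1874² = 28.5.

μ = 0.368, τ = 28.5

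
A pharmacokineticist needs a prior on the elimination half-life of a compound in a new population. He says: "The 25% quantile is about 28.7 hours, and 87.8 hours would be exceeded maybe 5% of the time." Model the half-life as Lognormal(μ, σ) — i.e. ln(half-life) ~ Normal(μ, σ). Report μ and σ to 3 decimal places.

μ ≈ 3.682, σ ≈ 0.482

If T ~ Lognormal(μ,σ) then ln T ~ Normal(μ,σ), so the p-quantile of ln T is μ + z_p·σ.
ln(28.7) = 3.357 and ln(87.8) = 4.475; z_{0.25} = -0.6745, z_{0.95} = 1.645.
σ = (4.475 − 3.357)/(1.645 − (-0.6745)) = 0.482.
μ = 3.357 − (-0.6745)·0.482 = 3.682.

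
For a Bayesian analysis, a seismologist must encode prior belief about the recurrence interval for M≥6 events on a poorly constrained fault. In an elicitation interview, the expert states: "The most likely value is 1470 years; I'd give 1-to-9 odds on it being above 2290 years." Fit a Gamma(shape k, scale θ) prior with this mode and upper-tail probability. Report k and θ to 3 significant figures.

k ≈ 10.5, θ ≈ 154

Gamma(k,θ) with k>1 has mode (k−1)θ, so θ = 1470/(k−1).
Need P(X < 2290) = 0.9 with θ tied to k this way. Start at k = 2, θ = 1470: P(X<2290) ≈ 0.461.
Too low — raise k to concentrate. Iterating converges to k ≈ 10.5.
Then θ = 1470/(10.5−1) ≈ 154.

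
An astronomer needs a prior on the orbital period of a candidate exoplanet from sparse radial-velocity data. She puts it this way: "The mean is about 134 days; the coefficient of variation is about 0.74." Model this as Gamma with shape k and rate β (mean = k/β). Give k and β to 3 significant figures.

k ≈ 1.83, β ≈ 0.0136

For Gamma(k, rate β): mean = k/β, variance = k/β², so CV = 1/√k.
CV = 0.74, hence k = 1/CV² = 1.83.
Then β = k/mean = 1.83/134 = 0.0136.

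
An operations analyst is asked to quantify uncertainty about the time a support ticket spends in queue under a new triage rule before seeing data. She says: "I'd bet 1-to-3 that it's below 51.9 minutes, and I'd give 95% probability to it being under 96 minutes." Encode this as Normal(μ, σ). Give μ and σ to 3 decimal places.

μ = 64.725, σ = 19.014

For Normal(μ,σ), the p-quantile is μ + z_p·σ. Here z_{0.25} = -0.6745, z_{0.95} = 1.645.
So 51.9 = μ − 0.6745σ and 96 = μ + 1.645σ.
Subtracting: σ = (96 − 51.9)/(1.645 − (-0.6745)) = 19.014.
Then μ = 51.9 − (-0.6745)·19.014 = 64.725.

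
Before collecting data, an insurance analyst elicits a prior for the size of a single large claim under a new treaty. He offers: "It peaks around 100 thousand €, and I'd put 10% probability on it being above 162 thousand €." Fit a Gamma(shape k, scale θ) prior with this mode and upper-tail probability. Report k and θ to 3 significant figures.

k ≈ 9.09, θ ≈ 12.4

Gamma(k,θ) with k>1 has mode (k−1)θ, so θ = 100/(k−1).
Need P(X < 162) = 0.9 with θ tied to k this way. Start at k = 2, θ = 100: P(X<162) ≈ 0.482.
Too low — raise k to concentrate. Iterating converges to k ≈ 9.09.
Then θ = 100/(9.09−1) ≈ 12.4.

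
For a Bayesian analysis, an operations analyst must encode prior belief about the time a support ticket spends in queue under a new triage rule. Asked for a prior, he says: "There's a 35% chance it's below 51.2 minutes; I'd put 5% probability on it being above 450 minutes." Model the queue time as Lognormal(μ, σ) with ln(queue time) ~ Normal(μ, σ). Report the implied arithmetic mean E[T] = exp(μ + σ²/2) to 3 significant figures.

If T ~ Lognormal(μ,σ) then ln T ~ Normal(μ,σ), so the p-quantile of ln T is μ + z_p·σ.
ln(51.2) = 3.936 and ln(450) = 6.109; z_{0.35} = -0.3853, z_{0.95} = 1.645.
σ = (6.109 − 3.936)/(1.645 − (-0.3853)) = 1.071.
μ = 3.936 − (-0.3853)·1.071 = 4.348.
E[T] = exp(μ + σ²/2) = exp(4.348 + 0.5731) = 137 minutes.

E[T] ≈ 137 minutes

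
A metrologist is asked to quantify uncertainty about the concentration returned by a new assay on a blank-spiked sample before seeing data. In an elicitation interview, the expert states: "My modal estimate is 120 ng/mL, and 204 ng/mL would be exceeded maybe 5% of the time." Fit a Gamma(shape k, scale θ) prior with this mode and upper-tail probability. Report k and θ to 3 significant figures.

Gamma(k,θ) with k>1 has mode (k−1)θ, so θ = 120/(k−1).
Need P(X < 204) = 0.95 with θ tied to k this way. Start at k = 2, θ = 120: P(X<204) ≈ 0.507.
Too low — raise k to concentrate. Iterating converges to k ≈ 10.9.
Then θ = 120/(10.9−1) ≈ 12.1.

k ≈ 10.9, θ ≈ 12.1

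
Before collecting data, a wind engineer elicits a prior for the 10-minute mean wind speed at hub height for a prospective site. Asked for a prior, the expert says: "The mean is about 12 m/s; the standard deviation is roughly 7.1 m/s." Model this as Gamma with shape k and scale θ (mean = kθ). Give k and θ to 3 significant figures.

For Gamma(k, scale θ): mean = kθ, variance = kθ², so CV = 1/√k.
CV = SD/mean = 7.1/12 = 0.5917, hence k = 1/CV² = 2.86.
Then θ = mean/k = 12/2.86 = 4.2.

k ≈ 2.86, θ ≈ 4.2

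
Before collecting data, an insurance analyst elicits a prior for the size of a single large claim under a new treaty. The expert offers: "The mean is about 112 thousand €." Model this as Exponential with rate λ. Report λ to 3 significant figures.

λ ≈ 0.00893

Exponential mean = 1/λ, so λ = 1/112.0 = 0.00893.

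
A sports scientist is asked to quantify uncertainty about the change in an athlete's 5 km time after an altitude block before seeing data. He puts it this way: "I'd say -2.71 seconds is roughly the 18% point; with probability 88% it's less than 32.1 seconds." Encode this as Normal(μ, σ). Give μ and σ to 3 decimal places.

The p-quantile of Normal(μ,σ) is μ + z_p·σ, with z_{0.18} = -0.9154 and z_{0.88} = 1.175.
Eliminate σ: μ = (z₂·x₁ − z₁·x₂)/(z₂ − z₁) = (1.175·-2.71 − (-0.9154)·32.1)/2.09 = 12.533.
Then σ = (x₂ − x₁)/(z₂ − z₁) = (32.1 − -2.71)/2.09 = 16.653.

μ = 12.533, σ = 16.653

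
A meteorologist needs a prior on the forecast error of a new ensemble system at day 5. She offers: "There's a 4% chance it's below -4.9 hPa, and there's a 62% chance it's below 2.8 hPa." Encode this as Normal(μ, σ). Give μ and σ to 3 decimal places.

μ = 1.656, σ = 3.745

For Normal(μ,σ), the p-quantile is μ + z_p·σ. Here z_{0.04} = -1.751, z_{0.62} = 0.3055.
So -4.9 = μ − 1.751σ and 2.8 = μ + 0.3055σ.
Subtracting: σ = (2.8 − -4.9)/(0.3055 − (-1.751)) = 3.745.
Then μ = -4.9 − (-1.751)·3.745 = 1.656.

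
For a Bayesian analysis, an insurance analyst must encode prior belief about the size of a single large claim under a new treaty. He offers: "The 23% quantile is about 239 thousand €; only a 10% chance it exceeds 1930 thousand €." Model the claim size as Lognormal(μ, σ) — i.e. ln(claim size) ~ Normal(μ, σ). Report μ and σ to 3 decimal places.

If T ~ Lognormal(μ,σ) then ln T ~ Normal(μ,σ), so the p-quantile of ln T is μ + z_p·σ.
ln(239) = 5.476 and ln(1930) = 7.565; z_{0.23} = -0.7388, z_{0.9} = 1.282.
σ = (7.565 − 5.476)/(1.282 − (-0.7388)) = 1.034.
μ = 5.476 − (-0.7388)·1.034 = 6.240.

μ ≈ 6.240, σ ≈ 1.034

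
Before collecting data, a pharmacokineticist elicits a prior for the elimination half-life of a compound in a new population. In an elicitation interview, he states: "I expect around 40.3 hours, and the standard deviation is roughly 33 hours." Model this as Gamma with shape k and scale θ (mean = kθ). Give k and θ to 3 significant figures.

For Gamma(k, scale θ): mean = kθ, variance = kθ², so CV = 1/√k.
CV = SD/mean = 33/40.3 = 0.8189, hence k = 1/CV² = 1.49.
Then θ = mean/k = 40.3/1.49 = 27.

k ≈ 1.49, θ ≈ 27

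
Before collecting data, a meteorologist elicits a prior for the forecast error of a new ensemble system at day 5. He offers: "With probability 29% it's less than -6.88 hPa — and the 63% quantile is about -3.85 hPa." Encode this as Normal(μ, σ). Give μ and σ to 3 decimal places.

For Normal(μ,σ), the p-quantile is μ + z_p·σ. Here z_{0.29} = -0.5534, z_{0.63} = 0.3319.
So -6.88 = μ − 0.5534σ and -3.85 = μ + 0.3319σ.
Subtracting: σ = (-3.85 − -6.88)/(0.3319 − (-0.5534)) = 3.423.
Then μ = -6.88 − (-0.5534)·3.423 = -4.986.

μ = -4.986, σ = 3.423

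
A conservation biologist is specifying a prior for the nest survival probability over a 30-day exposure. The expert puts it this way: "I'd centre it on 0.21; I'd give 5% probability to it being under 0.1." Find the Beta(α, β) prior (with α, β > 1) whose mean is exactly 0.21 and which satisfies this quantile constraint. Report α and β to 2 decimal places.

α ≈ 6.09, β ≈ 22.93

With mean 0.21 fixed, write α = 0.21s, β = 0.79s where s = α+β.
Need P(θ < 0.1) = 0.05 under Beta(0.21s, 0.79s). Normal approximation: (q−m)/√(m(1−m)/s) ≈ z_{0.05} = -1.64, so s ≈ 0.21·0.79·(-1.64)²/(0.1−0.21)² = 37.1.
At s = 37.1: P(θ<0.1) ≈ 0.030. Adjusting to match 0.05 gives s ≈ 29.02.
So α = 0.21·29.02 ≈ 6.09, β = 0.79·29.02 ≈ 22.93.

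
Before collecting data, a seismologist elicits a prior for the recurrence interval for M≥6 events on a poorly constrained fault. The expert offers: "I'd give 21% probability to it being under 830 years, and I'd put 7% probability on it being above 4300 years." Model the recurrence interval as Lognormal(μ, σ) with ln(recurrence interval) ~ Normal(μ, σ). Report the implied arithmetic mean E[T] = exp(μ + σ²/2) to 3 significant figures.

E[T] ≈ 1920 years

If T ~ Lognormal(μ,σ) then ln T ~ Normal(μ,σ), so the p-quantile of ln T is μ + z_p·σ.
ln(830) = 6.721 and ln(4300) = 8.366; z_{0.21} = -0.8064, z_{0.93} = 1.476.
σ = (8.366 − 6.721)/(1.476 − (-0.8064)) = 0.721.
μ = 6.721 − (-0.8064)·0.721 = 7.303.
E[T] = exp(μ + σ²/2) = exp(7.303 + 0.2598) = 1920 years.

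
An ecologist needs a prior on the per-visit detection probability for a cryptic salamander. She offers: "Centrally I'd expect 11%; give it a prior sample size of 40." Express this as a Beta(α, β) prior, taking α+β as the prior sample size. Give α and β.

α = 4.4, β = 35.6

Under the effective-sample-size interpretation, Beta(α, β) has prior mean α/(α+β) and prior sample size α+β.
So α+β = 40 and α/(α+β) = 0.11, giving α = 0.11·40 = 4.4 and β = 40 − 4.4 = 35.6.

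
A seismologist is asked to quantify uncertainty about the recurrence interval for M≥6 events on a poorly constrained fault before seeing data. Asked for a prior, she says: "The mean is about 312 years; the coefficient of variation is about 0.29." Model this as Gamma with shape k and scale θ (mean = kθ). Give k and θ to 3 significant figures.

For Gamma(k, scale θ): mean = kθ, variance = kθ², so CV = 1/√k.
CV = 0.29, hence k = 1/CV² = 11.9.
Then θ = mean/k = 312/11.9 = 26.2.

k ≈ 11.9, θ ≈ 26.2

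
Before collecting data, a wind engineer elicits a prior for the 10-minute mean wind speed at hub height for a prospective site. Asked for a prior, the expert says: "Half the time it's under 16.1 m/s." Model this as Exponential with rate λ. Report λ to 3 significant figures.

λ ≈ 0.0431

Exponential median = ln 2 / λ, so λ = ln 2 / 16.1 = 0.0431.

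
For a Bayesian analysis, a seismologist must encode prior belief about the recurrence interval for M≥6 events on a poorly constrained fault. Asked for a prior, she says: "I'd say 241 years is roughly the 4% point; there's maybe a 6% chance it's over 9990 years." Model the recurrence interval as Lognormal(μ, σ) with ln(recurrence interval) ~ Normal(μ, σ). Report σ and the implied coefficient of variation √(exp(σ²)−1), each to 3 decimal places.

If T ~ Lognormal(μ,σ) then ln T ~ Normal(μ,σ), so the p-quantile of ln T is μ + z_p·σ.
ln(241) = 5.485 and ln(9990) = 9.209; z_{0.04} = -1.751, z_{0.94} = 1.555.
σ = (9.209 − 5.485)/(1.555 − (-1.751)) = 1.127.
μ = 5.485 − (-1.751)·1.127 = 7.457.
CV = √(exp(σ²)−1) = √(exp(1.2696)−1) = 1.600.

σ ≈ 1.127, CV ≈ 1.600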